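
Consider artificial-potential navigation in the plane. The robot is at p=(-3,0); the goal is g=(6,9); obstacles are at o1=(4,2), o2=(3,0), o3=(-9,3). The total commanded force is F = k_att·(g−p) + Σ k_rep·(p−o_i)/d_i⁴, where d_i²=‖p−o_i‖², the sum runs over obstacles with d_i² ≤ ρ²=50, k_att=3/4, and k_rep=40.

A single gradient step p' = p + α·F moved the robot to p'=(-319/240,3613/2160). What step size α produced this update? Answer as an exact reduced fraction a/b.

F_att = 3/4·(g−p) = 3/4·(9,9) = (6.7500,6.7500)
o1: d²=53 > ρ²=50 → inactive
o2: d²=36 ≤ ρ²=50; F_rep = 40·(-6,0)/36² = (-0.1852,0.0000)
o3: d²=45 ≤ ρ²=50; F_rep = 40·(6,-3)/45² = (0.1185,-0.0593)
F = F_att + ΣF_rep = (6.6833,6.6907)
Δp = p'−p = (1.6708,1.6727); α = Δx/Fx = (401/240) / (401/60) = 1/4
check: Δy/Fy = (3613/2160) / (3613/540) = 1/4 ✓

α = 1/4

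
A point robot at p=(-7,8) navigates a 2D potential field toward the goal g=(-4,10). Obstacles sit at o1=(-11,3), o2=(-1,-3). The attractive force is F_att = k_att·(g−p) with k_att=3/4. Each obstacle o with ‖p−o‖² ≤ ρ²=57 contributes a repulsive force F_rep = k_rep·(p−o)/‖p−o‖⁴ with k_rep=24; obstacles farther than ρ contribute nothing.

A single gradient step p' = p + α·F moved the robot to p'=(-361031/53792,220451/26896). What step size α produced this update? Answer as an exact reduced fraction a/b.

α = 1/8

F_att = 3/4·(g−p) = 3/4·(3,2) = (2.2500,1.5000)
o1: d²=41 ≤ ρ²=57; F_rep = 24·(4,5)/41² = (0.0571,0.0714)
o2: d²=157 > ρ²=57 → inactive
F = F_att + ΣF_rep = (2.3071,1.5714)
Δp = p'−p = (0.2884,0.1964); α = Δx/Fx = (15513/53792) / (15513/6724) = 1/8
check: Δy/Fy = (5283/26896) / (5283/3362) = 1/8 ✓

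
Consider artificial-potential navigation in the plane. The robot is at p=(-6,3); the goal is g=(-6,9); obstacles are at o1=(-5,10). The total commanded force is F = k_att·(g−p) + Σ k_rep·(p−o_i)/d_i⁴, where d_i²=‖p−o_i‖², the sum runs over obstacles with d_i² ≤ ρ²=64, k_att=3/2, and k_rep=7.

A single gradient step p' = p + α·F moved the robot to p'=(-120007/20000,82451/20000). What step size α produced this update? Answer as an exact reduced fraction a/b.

F_att = 3/2·(g−p) = 3/2·(0,6) = (0.0000,9.0000)
o1: d²=50 ≤ ρ²=64; F_rep = 7·(-1,-7)/50² = (-0.0028,-0.0196)
F = F_att + ΣF_rep = (-0.0028,8.9804)
Δp = p'−p = (-0.0003,1.1225); α = Δx/Fx = (-7/20000) / (-7/2500) = 1/8
check: Δy/Fy = (22451/20000) / (22451/2500) = 1/8 ✓

α = 1/8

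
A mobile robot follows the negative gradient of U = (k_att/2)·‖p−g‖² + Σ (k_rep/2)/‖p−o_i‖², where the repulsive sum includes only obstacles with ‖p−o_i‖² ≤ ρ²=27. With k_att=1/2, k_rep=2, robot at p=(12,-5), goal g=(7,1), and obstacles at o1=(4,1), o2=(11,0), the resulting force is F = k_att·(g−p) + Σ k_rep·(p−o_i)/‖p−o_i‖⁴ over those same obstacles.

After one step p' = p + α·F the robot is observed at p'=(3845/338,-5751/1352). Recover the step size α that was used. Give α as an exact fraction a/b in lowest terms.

α = 1/4

F_att = 1/2·(g−p) = 1/2·(-5,6) = (-2.5000,3.0000)
o1: d²=100 > ρ²=27 → inactive
o2: d²=26 ≤ ρ²=27; F_rep = 2·(1,-5)/26² = (0.0030,-0.0148)
F = F_att + ΣF_rep = (-2.4970,2.9852)
Δp = p'−p = (-0.6243,0.7463); α = Δx/Fx = (-211/338) / (-422/169) = 1/4
check: Δy/Fy = (1009/1352) / (1009/338) = 1/4 ✓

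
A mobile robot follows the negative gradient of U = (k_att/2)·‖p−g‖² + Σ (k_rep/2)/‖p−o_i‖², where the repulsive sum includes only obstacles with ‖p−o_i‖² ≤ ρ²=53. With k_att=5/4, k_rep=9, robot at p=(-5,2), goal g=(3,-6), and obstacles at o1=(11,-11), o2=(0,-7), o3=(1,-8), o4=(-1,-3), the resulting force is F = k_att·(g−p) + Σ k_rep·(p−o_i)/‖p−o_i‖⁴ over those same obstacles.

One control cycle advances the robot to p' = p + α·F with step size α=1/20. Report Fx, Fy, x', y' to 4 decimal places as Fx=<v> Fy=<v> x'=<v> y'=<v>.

Fx=9.9786 Fy=-9.9732 x'=-4.5011 y'=1.5013

F_att = 5/4·(g−p) = 5/4·(8,-8) = (10.0000,-10.0000)
o1: d²=425 > ρ²=53 → inactive
o2: d²=106 > ρ²=53 → inactive
o3: d²=136 > ρ²=53 → inactive
o4: d²=41 ≤ ρ²=53; F_rep = 9·(-4,5)/41² = (-0.0214,0.0268)
F = F_att + ΣF_rep = (9.9786,-9.9732)
p' = p + 1/20·F = (-4.5011,1.5013)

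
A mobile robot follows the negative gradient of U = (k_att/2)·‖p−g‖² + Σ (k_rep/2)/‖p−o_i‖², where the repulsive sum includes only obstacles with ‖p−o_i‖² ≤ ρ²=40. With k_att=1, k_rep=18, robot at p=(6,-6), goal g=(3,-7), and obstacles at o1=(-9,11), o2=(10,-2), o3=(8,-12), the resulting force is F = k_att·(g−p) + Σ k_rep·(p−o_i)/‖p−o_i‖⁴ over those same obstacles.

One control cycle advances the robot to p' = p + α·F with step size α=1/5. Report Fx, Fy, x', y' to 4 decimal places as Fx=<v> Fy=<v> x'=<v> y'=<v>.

F_att = 1·(g−p) = 1·(-3,-1) = (-3.0000,-1.0000)
o1: d²=514 > ρ²=40 → inactive
o2: d²=32 ≤ ρ²=40; F_rep = 18·(-4,-4)/32² = (-0.0703,-0.0703)
o3: d²=40 ≤ ρ²=40; F_rep = 18·(-2,6)/40² = (-0.0225,0.0675)
F = F_att + ΣF_rep = (-3.0928,-1.0028)
p' = p + 1/5·F = (5.3814,-6.2006)

Fx=-3.0928 Fy=-1.0028 x'=5.3814 y'=-6.2006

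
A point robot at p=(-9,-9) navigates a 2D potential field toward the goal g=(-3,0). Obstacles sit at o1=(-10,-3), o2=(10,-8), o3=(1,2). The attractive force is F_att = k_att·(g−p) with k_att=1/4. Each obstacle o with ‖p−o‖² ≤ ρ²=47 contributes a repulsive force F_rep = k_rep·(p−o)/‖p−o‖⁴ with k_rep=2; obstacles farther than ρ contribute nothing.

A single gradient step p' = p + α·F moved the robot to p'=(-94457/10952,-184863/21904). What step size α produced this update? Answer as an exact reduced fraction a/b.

F_att = 1/4·(g−p) = 1/4·(6,9) = (1.5000,2.2500)
o1: d²=37 ≤ ρ²=47; F_rep = 2·(1,-6)/37² = (0.0015,-0.0088)
o2: d²=362 > ρ²=47 → inactive
o3: d²=221 > ρ²=47 → inactive
F = F_att + ΣF_rep = (1.5015,2.2412)
Δp = p'−p = (0.3754,0.5603); α = Δx/Fx = (4111/10952) / (4111/2738) = 1/4
check: Δy/Fy = (12273/21904) / (12273/5476) = 1/4 ✓

α = 1/4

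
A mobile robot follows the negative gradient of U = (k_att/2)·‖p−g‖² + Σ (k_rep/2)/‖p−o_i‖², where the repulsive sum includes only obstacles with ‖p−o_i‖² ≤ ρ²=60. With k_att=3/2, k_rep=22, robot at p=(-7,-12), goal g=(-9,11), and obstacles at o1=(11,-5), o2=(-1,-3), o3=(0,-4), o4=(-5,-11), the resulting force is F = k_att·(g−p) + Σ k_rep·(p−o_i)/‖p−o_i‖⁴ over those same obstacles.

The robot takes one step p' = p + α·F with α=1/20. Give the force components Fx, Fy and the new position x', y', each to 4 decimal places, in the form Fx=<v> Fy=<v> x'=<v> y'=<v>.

F_att = 3/2·(g−p) = 3/2·(-2,23) = (-3.0000,34.5000)
o1: d²=373 > ρ²=60 → inactive
o2: d²=117 > ρ²=60 → inactive
o3: d²=113 > ρ²=60 → inactive
o4: d²=5 ≤ ρ²=60; F_rep = 22·(-2,-1)/5² = (-1.7600,-0.8800)
F = F_att + ΣF_rep = (-4.7600,33.6200)
p' = p + 1/20·F = (-7.2380,-10.3190)

Fx=-4.7600 Fy=33.6200 x'=-7.2380 y'=-10.3190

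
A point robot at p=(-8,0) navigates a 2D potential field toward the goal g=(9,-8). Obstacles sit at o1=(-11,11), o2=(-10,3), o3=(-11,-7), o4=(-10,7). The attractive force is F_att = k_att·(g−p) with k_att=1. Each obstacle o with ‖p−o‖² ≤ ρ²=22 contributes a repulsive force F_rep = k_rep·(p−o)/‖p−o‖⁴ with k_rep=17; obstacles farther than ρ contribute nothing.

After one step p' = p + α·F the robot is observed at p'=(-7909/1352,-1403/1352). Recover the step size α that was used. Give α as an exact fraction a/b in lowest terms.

α = 1/8

F_att = 1·(g−p) = 1·(17,-8) = (17.0000,-8.0000)
o1: d²=130 > ρ²=22 → inactive
o2: d²=13 ≤ ρ²=22; F_rep = 17·(2,-3)/13² = (0.2012,-0.3018)
o3: d²=58 > ρ²=22 → inactive
o4: d²=53 > ρ²=22 → inactive
F = F_att + ΣF_rep = (17.2012,-8.3018)
Δp = p'−p = (2.1501,-1.0377); α = Δx/Fx = (2907/1352) / (2907/169) = 1/8
check: Δy/Fy = (-1403/1352) / (-1403/169) = 1/8 ✓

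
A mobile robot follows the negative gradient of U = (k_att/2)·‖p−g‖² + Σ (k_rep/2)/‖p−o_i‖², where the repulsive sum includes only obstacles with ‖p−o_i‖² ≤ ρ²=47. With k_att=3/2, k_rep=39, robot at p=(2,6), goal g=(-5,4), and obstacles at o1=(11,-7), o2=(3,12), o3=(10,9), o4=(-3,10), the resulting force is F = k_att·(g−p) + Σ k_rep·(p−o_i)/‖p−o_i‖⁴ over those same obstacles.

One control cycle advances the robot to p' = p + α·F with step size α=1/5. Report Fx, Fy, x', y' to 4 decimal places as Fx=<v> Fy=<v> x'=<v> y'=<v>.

F_att = 3/2·(g−p) = 3/2·(-7,-2) = (-10.5000,-3.0000)
o1: d²=250 > ρ²=47 → inactive
o2: d²=37 ≤ ρ²=47; F_rep = 39·(-1,-6)/37² = (-0.0285,-0.1709)
o3: d²=73 > ρ²=47 → inactive
o4: d²=41 ≤ ρ²=47; F_rep = 39·(5,-4)/41² = (0.1160,-0.0928)
F = F_att + ΣF_rep = (-10.4125,-3.2637)
p' = p + 1/5·F = (-0.0825,5.3473)

Fx=-10.4125 Fy=-3.2637 x'=-0.0825 y'=5.3473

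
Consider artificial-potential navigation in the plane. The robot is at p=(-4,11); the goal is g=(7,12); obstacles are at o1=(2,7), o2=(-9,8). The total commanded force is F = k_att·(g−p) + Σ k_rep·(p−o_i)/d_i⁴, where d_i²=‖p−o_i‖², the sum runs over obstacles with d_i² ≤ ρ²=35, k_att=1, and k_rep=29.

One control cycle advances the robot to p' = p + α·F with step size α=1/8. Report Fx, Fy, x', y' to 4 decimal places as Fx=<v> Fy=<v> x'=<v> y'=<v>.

Fx=11.1254 Fy=1.0753 x'=-2.6093 y'=11.1344

F_att = 1·(g−p) = 1·(11,1) = (11.0000,1.0000)
o1: d²=52 > ρ²=35 → inactive
o2: d²=34 ≤ ρ²=35; F_rep = 29·(5,3)/34² = (0.1254,0.0753)
F = F_att + ΣF_rep = (11.1254,1.0753)
p' = p + 1/8·F = (-2.6093,11.1344)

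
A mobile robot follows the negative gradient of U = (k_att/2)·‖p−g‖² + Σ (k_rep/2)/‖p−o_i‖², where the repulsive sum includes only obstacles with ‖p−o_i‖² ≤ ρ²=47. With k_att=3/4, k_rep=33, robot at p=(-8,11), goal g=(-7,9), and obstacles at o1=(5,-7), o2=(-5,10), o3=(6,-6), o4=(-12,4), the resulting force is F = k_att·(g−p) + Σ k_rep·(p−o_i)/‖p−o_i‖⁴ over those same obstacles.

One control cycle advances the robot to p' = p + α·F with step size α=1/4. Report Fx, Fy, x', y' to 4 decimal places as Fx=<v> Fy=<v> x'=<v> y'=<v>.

F_att = 3/4·(g−p) = 3/4·(1,-2) = (0.7500,-1.5000)
o1: d²=493 > ρ²=47 → inactive
o2: d²=10 ≤ ρ²=47; F_rep = 33·(-3,1)/10² = (-0.9900,0.3300)
o3: d²=485 > ρ²=47 → inactive
o4: d²=65 > ρ²=47 → inactive
F = F_att + ΣF_rep = (-0.2400,-1.1700)
p' = p + 1/4·F = (-8.0600,10.7075)

Fx=-0.2400 Fy=-1.1700 x'=-8.0600 y'=10.7075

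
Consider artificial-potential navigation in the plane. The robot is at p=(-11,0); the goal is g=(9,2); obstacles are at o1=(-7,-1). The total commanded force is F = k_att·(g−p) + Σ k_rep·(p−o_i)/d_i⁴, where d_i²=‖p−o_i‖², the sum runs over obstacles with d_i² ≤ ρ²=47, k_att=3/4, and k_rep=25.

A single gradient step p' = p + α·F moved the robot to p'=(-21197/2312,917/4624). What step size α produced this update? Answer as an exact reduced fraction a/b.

F_att = 3/4·(g−p) = 3/4·(20,2) = (15.0000,1.5000)
o1: d²=17 ≤ ρ²=47; F_rep = 25·(-4,1)/17² = (-0.3460,0.0865)
F = F_att + ΣF_rep = (14.6540,1.5865)
Δp = p'−p = (1.8317,0.1983); α = Δx/Fx = (4235/2312) / (4235/289) = 1/8
check: Δy/Fy = (917/4624) / (917/578) = 1/8 ✓

α = 1/8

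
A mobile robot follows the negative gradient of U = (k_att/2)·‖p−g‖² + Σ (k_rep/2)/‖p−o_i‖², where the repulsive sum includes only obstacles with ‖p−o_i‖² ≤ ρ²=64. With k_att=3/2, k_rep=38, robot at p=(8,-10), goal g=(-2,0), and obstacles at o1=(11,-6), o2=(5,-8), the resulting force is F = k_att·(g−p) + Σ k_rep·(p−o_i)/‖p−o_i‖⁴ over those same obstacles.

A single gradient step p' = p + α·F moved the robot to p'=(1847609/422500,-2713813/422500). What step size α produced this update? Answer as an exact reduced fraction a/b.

F_att = 3/2·(g−p) = 3/2·(-10,10) = (-15.0000,15.0000)
o1: d²=25 ≤ ρ²=64; F_rep = 38·(-3,-4)/25² = (-0.1824,-0.2432)
o2: d²=13 ≤ ρ²=64; F_rep = 38·(3,-2)/13² = (0.6746,-0.4497)
F = F_att + ΣF_rep = (-14.5078,14.3071)
Δp = p'−p = (-3.6270,3.5768); α = Δx/Fx = (-1532391/422500) / (-1532391/105625) = 1/4
check: Δy/Fy = (1511187/422500) / (1511187/105625) = 1/4 ✓

α = 1/4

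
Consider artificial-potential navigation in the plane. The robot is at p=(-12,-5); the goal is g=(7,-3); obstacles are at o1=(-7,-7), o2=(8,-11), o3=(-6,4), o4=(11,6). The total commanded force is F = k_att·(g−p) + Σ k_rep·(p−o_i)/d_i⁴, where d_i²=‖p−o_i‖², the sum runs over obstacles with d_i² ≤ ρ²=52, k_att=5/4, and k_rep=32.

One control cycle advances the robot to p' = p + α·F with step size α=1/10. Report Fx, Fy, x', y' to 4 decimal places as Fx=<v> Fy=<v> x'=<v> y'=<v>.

F_att = 5/4·(g−p) = 5/4·(19,2) = (23.7500,2.5000)
o1: d²=29 ≤ ρ²=52; F_rep = 32·(-5,2)/29² = (-0.1902,0.0761)
o2: d²=436 > ρ²=52 → inactive
o3: d²=117 > ρ²=52 → inactive
o4: d²=650 > ρ²=52 → inactive
F = F_att + ΣF_rep = (23.5598,2.5761)
p' = p + 1/10·F = (-9.6440,-4.7424)

Fx=23.5598 Fy=2.5761 x'=-9.6440 y'=-4.7424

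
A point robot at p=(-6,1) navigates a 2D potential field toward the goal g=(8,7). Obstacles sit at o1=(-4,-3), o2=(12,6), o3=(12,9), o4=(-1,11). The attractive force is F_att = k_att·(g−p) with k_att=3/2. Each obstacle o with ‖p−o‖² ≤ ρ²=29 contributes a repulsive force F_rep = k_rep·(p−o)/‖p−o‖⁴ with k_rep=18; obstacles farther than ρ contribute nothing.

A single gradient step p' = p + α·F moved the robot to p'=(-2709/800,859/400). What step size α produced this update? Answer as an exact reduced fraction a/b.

F_att = 3/2·(g−p) = 3/2·(14,6) = (21.0000,9.0000)
o1: d²=20 ≤ ρ²=29; F_rep = 18·(-2,4)/20² = (-0.0900,0.1800)
o2: d²=349 > ρ²=29 → inactive
o3: d²=388 > ρ²=29 → inactive
o4: d²=125 > ρ²=29 → inactive
F = F_att + ΣF_rep = (20.9100,9.1800)
Δp = p'−p = (2.6138,1.1475); α = Δx/Fx = (2091/800) / (2091/100) = 1/8
check: Δy/Fy = (459/400) / (459/50) = 1/8 ✓

α = 1/8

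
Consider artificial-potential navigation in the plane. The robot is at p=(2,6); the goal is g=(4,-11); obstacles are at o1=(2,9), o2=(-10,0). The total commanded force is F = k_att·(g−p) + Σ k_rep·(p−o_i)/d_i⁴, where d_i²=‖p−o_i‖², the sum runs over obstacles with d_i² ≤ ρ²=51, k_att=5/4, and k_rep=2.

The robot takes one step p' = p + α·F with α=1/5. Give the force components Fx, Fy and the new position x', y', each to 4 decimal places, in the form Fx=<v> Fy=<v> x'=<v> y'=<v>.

Fx=2.5000 Fy=-21.3241 x'=2.5000 y'=1.7352

F_att = 5/4·(g−p) = 5/4·(2,-17) = (2.5000,-21.2500)
o1: d²=9 ≤ ρ²=51; F_rep = 2·(0,-3)/9² = (0.0000,-0.0741)
o2: d²=180 > ρ²=51 → inactive
F = F_att + ΣF_rep = (2.5000,-21.3241)
p' = p + 1/5·F = (2.5000,1.7352)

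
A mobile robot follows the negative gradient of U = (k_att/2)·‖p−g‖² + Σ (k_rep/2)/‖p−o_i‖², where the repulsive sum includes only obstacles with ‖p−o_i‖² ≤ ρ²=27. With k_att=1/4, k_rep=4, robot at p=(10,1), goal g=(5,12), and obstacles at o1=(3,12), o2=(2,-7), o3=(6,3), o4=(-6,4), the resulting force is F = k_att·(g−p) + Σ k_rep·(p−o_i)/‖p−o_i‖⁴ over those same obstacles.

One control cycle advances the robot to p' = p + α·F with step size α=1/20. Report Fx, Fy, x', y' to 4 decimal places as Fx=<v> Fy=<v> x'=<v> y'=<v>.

Fx=-1.2100 Fy=2.7300 x'=9.9395 y'=1.1365

F_att = 1/4·(g−p) = 1/4·(-5,11) = (-1.2500,2.7500)
o1: d²=170 > ρ²=27 → inactive
o2: d²=128 > ρ²=27 → inactive
o3: d²=20 ≤ ρ²=27; F_rep = 4·(4,-2)/20² = (0.0400,-0.0200)
o4: d²=265 > ρ²=27 → inactive
F = F_att + ΣF_rep = (-1.2100,2.7300)
p' = p + 1/20·F = (9.9395,1.1365)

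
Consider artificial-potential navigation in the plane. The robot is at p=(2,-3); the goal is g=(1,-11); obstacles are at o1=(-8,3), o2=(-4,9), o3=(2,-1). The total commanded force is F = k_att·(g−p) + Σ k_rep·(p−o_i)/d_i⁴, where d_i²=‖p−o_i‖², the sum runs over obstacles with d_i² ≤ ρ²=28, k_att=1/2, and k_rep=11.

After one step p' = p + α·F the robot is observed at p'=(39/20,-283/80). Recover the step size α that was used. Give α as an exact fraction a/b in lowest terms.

α = 1/10

F_att = 1/2·(g−p) = 1/2·(-1,-8) = (-0.5000,-4.0000)
o1: d²=136 > ρ²=28 → inactive
o2: d²=180 > ρ²=28 → inactive
o3: d²=4 ≤ ρ²=28; F_rep = 11·(0,-2)/4² = (0.0000,-1.3750)
F = F_att + ΣF_rep = (-0.5000,-5.3750)
Δp = p'−p = (-0.0500,-0.5375); α = Δx/Fx = (-1/20) / (-1/2) = 1/10
check: Δy/Fy = (-43/80) / (-43/8) = 1/10 ✓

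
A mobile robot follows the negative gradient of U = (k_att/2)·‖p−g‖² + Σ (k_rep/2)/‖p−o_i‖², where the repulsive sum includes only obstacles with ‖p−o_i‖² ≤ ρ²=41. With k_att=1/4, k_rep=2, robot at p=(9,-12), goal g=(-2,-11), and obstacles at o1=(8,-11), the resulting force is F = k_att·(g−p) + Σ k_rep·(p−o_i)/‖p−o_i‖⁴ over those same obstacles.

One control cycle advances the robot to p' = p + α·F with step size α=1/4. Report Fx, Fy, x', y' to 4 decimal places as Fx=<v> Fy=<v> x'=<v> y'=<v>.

Fx=-2.2500 Fy=-0.2500 x'=8.4375 y'=-12.0625

F_att = 1/4·(g−p) = 1/4·(-11,1) = (-2.7500,0.2500)
o1: d²=2 ≤ ρ²=41; F_rep = 2·(1,-1)/2² = (0.5000,-0.5000)
F = F_att + ΣF_rep = (-2.2500,-0.2500)
p' = p + 1/4·F = (8.4375,-12.0625)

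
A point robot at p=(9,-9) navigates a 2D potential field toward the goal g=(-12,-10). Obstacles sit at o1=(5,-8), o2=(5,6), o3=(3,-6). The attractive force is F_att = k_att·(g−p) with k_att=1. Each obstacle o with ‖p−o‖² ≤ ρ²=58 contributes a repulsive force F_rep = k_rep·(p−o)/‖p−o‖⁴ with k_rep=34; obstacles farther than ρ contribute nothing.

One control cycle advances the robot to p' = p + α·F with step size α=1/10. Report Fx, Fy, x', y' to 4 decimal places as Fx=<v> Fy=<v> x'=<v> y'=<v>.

Fx=-20.4287 Fy=-1.1680 x'=6.9571 y'=-9.1168

F_att = 1·(g−p) = 1·(-21,-1) = (-21.0000,-1.0000)
o1: d²=17 ≤ ρ²=58; F_rep = 34·(4,-1)/17² = (0.4706,-0.1176)
o2: d²=241 > ρ²=58 → inactive
o3: d²=45 ≤ ρ²=58; F_rep = 34·(6,-3)/45² = (0.1007,-0.0504)
F = F_att + ΣF_rep = (-20.4287,-1.1680)
p' = p + 1/10·F = (6.9571,-9.1168)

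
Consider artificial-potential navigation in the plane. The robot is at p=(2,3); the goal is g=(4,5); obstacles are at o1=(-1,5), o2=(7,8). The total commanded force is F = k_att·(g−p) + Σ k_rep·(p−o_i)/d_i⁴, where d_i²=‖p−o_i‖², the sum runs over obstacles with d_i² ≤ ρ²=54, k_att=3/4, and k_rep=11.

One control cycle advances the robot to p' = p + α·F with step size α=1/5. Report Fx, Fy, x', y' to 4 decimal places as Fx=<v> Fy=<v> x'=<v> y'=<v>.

Fx=1.6733 Fy=1.3478 x'=2.3347 y'=3.2696

F_att = 3/4·(g−p) = 3/4·(2,2) = (1.5000,1.5000)
o1: d²=13 ≤ ρ²=54; F_rep = 11·(3,-2)/13² = (0.1953,-0.1302)
o2: d²=50 ≤ ρ²=54; F_rep = 11·(-5,-5)/50² = (-0.0220,-0.0220)
F = F_att + ΣF_rep = (1.6733,1.3478)
p' = p + 1/5·F = (2.3347,3.2696)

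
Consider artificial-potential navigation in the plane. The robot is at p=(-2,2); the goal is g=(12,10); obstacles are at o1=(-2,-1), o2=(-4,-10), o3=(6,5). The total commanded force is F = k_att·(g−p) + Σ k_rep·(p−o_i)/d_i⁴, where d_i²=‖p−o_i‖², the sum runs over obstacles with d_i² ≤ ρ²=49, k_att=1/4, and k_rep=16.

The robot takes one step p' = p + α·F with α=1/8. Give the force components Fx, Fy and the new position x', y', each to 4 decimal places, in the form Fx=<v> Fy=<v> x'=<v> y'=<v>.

Fx=3.5000 Fy=2.5926 x'=-1.5625 y'=2.3241

F_att = 1/4·(g−p) = 1/4·(14,8) = (3.5000,2.0000)
o1: d²=9 ≤ ρ²=49; F_rep = 16·(0,3)/9² = (0.0000,0.5926)
o2: d²=148 > ρ²=49 → inactive
o3: d²=73 > ρ²=49 → inactive
F = F_att + ΣF_rep = (3.5000,2.5926)
p' = p + 1/8·F = (-1.5625,2.3241)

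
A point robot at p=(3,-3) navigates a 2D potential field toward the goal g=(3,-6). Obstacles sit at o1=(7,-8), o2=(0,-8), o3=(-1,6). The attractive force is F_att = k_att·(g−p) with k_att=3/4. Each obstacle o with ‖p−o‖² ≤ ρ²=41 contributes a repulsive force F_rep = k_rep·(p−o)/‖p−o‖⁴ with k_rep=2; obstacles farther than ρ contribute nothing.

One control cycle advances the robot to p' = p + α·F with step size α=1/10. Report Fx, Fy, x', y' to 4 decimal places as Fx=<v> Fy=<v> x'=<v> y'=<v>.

Fx=0.0004 Fy=-2.2354 x'=3.0000 y'=-3.2235

F_att = 3/4·(g−p) = 3/4·(0,-3) = (0.0000,-2.2500)
o1: d²=41 ≤ ρ²=41; F_rep = 2·(-4,5)/41² = (-0.0048,0.0059)
o2: d²=34 ≤ ρ²=41; F_rep = 2·(3,5)/34² = (0.0052,0.0087)
o3: d²=97 > ρ²=41 → inactive
F = F_att + ΣF_rep = (0.0004,-2.2354)
p' = p + 1/10·F = (3.0000,-3.2235)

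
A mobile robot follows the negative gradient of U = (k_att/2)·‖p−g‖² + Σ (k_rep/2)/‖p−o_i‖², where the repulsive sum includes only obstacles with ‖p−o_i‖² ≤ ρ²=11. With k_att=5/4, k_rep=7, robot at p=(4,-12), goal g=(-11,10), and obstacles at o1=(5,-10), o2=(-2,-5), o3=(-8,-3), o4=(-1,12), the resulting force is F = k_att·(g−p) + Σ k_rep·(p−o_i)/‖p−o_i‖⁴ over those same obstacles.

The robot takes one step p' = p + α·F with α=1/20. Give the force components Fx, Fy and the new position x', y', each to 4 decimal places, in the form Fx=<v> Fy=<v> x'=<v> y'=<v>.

F_att = 5/4·(g−p) = 5/4·(-15,22) = (-18.7500,27.5000)
o1: d²=5 ≤ ρ²=11; F_rep = 7·(-1,-2)/5² = (-0.2800,-0.5600)
o2: d²=85 > ρ²=11 → inactive
o3: d²=225 > ρ²=11 → inactive
o4: d²=601 > ρ²=11 → inactive
F = F_att + ΣF_rep = (-19.0300,26.9400)
p' = p + 1/20·F = (3.0485,-10.6530)

Fx=-19.0300 Fy=26.9400 x'=3.0485 y'=-10.6530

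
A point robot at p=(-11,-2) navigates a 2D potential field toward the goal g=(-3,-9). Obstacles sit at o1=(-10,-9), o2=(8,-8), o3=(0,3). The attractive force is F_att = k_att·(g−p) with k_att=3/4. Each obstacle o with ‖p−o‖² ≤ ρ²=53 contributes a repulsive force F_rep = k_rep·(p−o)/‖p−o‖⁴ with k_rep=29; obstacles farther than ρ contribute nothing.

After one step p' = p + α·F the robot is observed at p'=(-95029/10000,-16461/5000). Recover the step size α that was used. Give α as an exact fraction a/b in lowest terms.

F_att = 3/4·(g−p) = 3/4·(8,-7) = (6.0000,-5.2500)
o1: d²=50 ≤ ρ²=53; F_rep = 29·(-1,7)/50² = (-0.0116,0.0812)
o2: d²=397 > ρ²=53 → inactive
o3: d²=146 > ρ²=53 → inactive
F = F_att + ΣF_rep = (5.9884,-5.1688)
Δp = p'−p = (1.4971,-1.2922); α = Δx/Fx = (14971/10000) / (14971/2500) = 1/4
check: Δy/Fy = (-6461/5000) / (-6461/1250) = 1/4 ✓

α = 1/4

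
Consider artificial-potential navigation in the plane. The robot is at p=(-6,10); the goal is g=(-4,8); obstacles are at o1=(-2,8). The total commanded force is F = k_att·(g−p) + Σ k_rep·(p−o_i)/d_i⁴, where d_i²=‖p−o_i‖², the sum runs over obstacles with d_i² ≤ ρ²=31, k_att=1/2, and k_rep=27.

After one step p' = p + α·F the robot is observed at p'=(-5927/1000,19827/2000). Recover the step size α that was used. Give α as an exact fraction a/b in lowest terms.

α = 1/10

F_att = 1/2·(g−p) = 1/2·(2,-2) = (1.0000,-1.0000)
o1: d²=20 ≤ ρ²=31; F_rep = 27·(-4,2)/20² = (-0.2700,0.1350)
F = F_att + ΣF_rep = (0.7300,-0.8650)
Δp = p'−p = (0.0730,-0.0865); α = Δx/Fx = (73/1000) / (73/100) = 1/10
check: Δy/Fy = (-173/2000) / (-173/200) = 1/10 ✓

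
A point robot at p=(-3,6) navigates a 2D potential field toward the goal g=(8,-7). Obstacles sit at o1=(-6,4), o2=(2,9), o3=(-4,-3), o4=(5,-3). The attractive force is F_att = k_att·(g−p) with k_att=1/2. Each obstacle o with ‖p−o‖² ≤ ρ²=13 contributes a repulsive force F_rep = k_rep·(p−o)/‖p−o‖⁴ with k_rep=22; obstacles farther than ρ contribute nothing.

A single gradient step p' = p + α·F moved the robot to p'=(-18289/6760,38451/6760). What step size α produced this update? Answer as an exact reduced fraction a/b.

F_att = 1/2·(g−p) = 1/2·(11,-13) = (5.5000,-6.5000)
o1: d²=13 ≤ ρ²=13; F_rep = 22·(3,2)/13² = (0.3905,0.2604)
o2: d²=34 > ρ²=13 → inactive
o3: d²=82 > ρ²=13 → inactive
o4: d²=145 > ρ²=13 → inactive
F = F_att + ΣF_rep = (5.8905,-6.2396)
Δp = p'−p = (0.2945,-0.3120); α = Δx/Fx = (1991/6760) / (1991/338) = 1/20
check: Δy/Fy = (-2109/6760) / (-2109/338) = 1/20 ✓

α = 1/20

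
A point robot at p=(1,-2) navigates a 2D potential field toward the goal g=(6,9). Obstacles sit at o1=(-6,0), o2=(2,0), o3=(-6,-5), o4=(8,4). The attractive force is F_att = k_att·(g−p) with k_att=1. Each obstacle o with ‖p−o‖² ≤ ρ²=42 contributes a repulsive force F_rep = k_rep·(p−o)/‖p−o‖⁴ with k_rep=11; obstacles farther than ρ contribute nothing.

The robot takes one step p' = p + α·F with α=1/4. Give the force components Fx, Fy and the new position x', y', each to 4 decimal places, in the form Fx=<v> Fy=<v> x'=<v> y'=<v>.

Fx=4.5600 Fy=10.1200 x'=2.1400 y'=0.5300

F_att = 1·(g−p) = 1·(5,11) = (5.0000,11.0000)
o1: d²=53 > ρ²=42 → inactive
o2: d²=5 ≤ ρ²=42; F_rep = 11·(-1,-2)/5² = (-0.4400,-0.8800)
o3: d²=58 > ρ²=42 → inactive
o4: d²=85 > ρ²=42 → inactive
F = F_att + ΣF_rep = (4.5600,10.1200)
p' = p + 1/4·F = (2.1400,0.5300)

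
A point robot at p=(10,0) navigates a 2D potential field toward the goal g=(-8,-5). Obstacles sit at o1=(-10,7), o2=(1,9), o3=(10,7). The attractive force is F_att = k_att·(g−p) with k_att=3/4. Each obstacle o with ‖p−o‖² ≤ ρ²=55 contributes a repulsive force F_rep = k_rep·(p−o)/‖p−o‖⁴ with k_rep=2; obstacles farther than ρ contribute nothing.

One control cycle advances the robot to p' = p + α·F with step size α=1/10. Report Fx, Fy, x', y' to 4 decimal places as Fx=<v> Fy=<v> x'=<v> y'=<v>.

F_att = 3/4·(g−p) = 3/4·(-18,-5) = (-13.5000,-3.7500)
o1: d²=449 > ρ²=55 → inactive
o2: d²=162 > ρ²=55 → inactive
o3: d²=49 ≤ ρ²=55; F_rep = 2·(0,-7)/49² = (0.0000,-0.0058)
F = F_att + ΣF_rep = (-13.5000,-3.7558)
p' = p + 1/10·F = (8.6500,-0.3756)

Fx=-13.5000 Fy=-3.7558 x'=8.6500 y'=-0.3756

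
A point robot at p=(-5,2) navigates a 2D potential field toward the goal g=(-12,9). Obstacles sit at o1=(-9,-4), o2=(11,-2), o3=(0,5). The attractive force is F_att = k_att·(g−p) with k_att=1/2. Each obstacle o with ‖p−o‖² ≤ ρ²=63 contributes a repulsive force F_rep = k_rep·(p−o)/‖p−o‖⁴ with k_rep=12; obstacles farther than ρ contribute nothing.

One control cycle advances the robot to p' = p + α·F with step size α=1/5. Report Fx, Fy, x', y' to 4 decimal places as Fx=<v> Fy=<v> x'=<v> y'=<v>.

Fx=-3.5342 Fy=3.4955 x'=-5.7068 y'=2.6991

F_att = 1/2·(g−p) = 1/2·(-7,7) = (-3.5000,3.5000)
o1: d²=52 ≤ ρ²=63; F_rep = 12·(4,6)/52² = (0.0178,0.0266)
o2: d²=272 > ρ²=63 → inactive
o3: d²=34 ≤ ρ²=63; F_rep = 12·(-5,-3)/34² = (-0.0519,-0.0311)
F = F_att + ΣF_rep = (-3.5342,3.4955)
p' = p + 1/5·F = (-5.7068,2.6991)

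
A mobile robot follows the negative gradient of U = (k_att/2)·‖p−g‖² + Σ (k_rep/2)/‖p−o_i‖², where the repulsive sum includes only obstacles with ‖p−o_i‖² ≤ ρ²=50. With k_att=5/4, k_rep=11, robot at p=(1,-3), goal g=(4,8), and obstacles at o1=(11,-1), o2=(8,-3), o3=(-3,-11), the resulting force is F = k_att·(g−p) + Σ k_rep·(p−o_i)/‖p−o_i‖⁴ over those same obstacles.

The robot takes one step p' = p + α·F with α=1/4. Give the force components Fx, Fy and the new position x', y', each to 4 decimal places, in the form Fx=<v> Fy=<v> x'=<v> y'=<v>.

F_att = 5/4·(g−p) = 5/4·(3,11) = (3.7500,13.7500)
o1: d²=104 > ρ²=50 → inactive
o2: d²=49 ≤ ρ²=50; F_rep = 11·(-7,0)/49² = (-0.0321,0.0000)
o3: d²=80 > ρ²=50 → inactive
F = F_att + ΣF_rep = (3.7179,13.7500)
p' = p + 1/4·F = (1.9295,0.4375)

Fx=3.7179 Fy=13.7500 x'=1.9295 y'=0.4375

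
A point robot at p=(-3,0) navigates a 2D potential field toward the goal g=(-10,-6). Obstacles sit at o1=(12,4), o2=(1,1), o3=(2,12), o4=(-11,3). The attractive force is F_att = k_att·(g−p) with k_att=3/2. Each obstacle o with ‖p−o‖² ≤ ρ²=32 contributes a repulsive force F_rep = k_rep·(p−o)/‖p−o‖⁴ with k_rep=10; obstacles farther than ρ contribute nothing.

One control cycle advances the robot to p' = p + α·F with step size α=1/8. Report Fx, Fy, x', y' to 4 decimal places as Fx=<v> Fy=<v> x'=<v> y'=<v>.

F_att = 3/2·(g−p) = 3/2·(-7,-6) = (-10.5000,-9.0000)
o1: d²=241 > ρ²=32 → inactive
o2: d²=17 ≤ ρ²=32; F_rep = 10·(-4,-1)/17² = (-0.1384,-0.0346)
o3: d²=169 > ρ²=32 → inactive
o4: d²=73 > ρ²=32 → inactive
F = F_att + ΣF_rep = (-10.6384,-9.0346)
p' = p + 1/8·F = (-4.3298,-1.1293)

Fx=-10.6384 Fy=-9.0346 x'=-4.3298 y'=-1.1293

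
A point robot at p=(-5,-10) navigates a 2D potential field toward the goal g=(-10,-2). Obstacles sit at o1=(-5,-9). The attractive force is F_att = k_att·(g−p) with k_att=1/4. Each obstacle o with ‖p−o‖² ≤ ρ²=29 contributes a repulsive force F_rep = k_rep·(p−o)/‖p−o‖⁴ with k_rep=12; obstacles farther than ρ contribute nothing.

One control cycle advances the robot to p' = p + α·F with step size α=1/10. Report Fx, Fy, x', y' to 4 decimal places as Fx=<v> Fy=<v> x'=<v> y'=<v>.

F_att = 1/4·(g−p) = 1/4·(-5,8) = (-1.2500,2.0000)
o1: d²=1 ≤ ρ²=29; F_rep = 12·(0,-1)/1² = (0.0000,-12.0000)
F = F_att + ΣF_rep = (-1.2500,-10.0000)
p' = p + 1/10·F = (-5.1250,-11.0000)

Fx=-1.2500 Fy=-10.0000 x'=-5.1250 y'=-11.0000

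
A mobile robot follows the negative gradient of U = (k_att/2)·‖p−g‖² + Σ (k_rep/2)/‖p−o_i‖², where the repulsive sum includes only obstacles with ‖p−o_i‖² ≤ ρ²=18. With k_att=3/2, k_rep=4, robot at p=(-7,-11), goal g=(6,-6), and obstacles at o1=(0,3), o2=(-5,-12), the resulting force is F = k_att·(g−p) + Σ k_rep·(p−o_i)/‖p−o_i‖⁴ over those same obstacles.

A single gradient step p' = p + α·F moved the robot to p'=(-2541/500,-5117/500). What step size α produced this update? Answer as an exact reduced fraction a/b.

α = 1/10

F_att = 3/2·(g−p) = 3/2·(13,5) = (19.5000,7.5000)
o1: d²=245 > ρ²=18 → inactive
o2: d²=5 ≤ ρ²=18; F_rep = 4·(-2,1)/5² = (-0.3200,0.1600)
F = F_att + ΣF_rep = (19.1800,7.6600)
Δp = p'−p = (1.9180,0.7660); α = Δx/Fx = (959/500) / (959/50) = 1/10
check: Δy/Fy = (383/500) / (383/50) = 1/10 ✓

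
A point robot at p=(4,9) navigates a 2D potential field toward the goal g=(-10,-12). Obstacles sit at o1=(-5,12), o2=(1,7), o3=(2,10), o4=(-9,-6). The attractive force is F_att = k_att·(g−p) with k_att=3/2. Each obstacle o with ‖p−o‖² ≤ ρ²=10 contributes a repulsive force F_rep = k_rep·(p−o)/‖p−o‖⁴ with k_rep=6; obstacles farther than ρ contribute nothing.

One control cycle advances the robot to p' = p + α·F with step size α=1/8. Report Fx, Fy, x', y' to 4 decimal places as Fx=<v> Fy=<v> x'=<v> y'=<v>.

F_att = 3/2·(g−p) = 3/2·(-14,-21) = (-21.0000,-31.5000)
o1: d²=90 > ρ²=10 → inactive
o2: d²=13 > ρ²=10 → inactive
o3: d²=5 ≤ ρ²=10; F_rep = 6·(2,-1)/5² = (0.4800,-0.2400)
o4: d²=394 > ρ²=10 → inactive
F = F_att + ΣF_rep = (-20.5200,-31.7400)
p' = p + 1/8·F = (1.4350,5.0325)

Fx=-20.5200 Fy=-31.7400 x'=1.4350 y'=5.0325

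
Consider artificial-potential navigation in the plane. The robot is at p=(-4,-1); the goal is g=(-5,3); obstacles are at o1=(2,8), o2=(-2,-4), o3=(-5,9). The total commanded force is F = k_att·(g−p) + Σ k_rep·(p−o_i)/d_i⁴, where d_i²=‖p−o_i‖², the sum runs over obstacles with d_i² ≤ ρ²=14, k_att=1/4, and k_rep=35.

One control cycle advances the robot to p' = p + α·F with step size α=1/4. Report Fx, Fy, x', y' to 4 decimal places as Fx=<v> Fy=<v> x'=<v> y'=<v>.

F_att = 1/4·(g−p) = 1/4·(-1,4) = (-0.2500,1.0000)
o1: d²=117 > ρ²=14 → inactive
o2: d²=13 ≤ ρ²=14; F_rep = 35·(-2,3)/13² = (-0.4142,0.6213)
o3: d²=101 > ρ²=14 → inactive
F = F_att + ΣF_rep = (-0.6642,1.6213)
p' = p + 1/4·F = (-4.1661,-0.5947)

Fx=-0.6642 Fy=1.6213 x'=-4.1661 y'=-0.5947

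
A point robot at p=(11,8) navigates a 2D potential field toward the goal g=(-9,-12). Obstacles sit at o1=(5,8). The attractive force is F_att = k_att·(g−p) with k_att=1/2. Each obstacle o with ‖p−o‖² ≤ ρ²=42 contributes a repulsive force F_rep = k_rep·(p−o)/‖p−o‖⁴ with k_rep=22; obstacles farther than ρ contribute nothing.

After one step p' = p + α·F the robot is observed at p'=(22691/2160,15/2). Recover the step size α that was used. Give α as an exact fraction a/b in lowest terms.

α = 1/20

F_att = 1/2·(g−p) = 1/2·(-20,-20) = (-10.0000,-10.0000)
o1: d²=36 ≤ ρ²=42; F_rep = 22·(6,0)/36² = (0.1019,0.0000)
F = F_att + ΣF_rep = (-9.8981,-10.0000)
Δp = p'−p = (-0.4949,-0.5000); α = Δx/Fx = (-1069/2160) / (-1069/108) = 1/20
check: Δy/Fy = (-1/2) / (-10) = 1/20 ✓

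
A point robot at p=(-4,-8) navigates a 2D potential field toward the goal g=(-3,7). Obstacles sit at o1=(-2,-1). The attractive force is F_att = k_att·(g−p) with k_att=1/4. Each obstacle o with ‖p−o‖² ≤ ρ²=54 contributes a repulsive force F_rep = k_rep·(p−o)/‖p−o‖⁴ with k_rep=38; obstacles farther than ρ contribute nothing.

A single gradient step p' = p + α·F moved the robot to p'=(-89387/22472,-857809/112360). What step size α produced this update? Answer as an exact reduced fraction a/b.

F_att = 1/4·(g−p) = 1/4·(1,15) = (0.2500,3.7500)
o1: d²=53 ≤ ρ²=54; F_rep = 38·(-2,-7)/53² = (-0.0271,-0.0947)
F = F_att + ΣF_rep = (0.2229,3.6553)
Δp = p'−p = (0.0223,0.3655); α = Δx/Fx = (501/22472) / (2505/11236) = 1/10
check: Δy/Fy = (41071/112360) / (41071/11236) = 1/10 ✓

α = 1/10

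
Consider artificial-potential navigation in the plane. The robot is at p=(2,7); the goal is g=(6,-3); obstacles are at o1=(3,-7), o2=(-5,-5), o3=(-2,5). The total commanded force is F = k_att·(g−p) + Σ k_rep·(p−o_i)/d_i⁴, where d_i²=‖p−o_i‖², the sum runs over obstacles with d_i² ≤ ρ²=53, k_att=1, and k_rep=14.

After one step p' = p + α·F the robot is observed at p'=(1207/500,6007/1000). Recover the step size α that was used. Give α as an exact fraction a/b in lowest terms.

F_att = 1·(g−p) = 1·(4,-10) = (4.0000,-10.0000)
o1: d²=197 > ρ²=53 → inactive
o2: d²=193 > ρ²=53 → inactive
o3: d²=20 ≤ ρ²=53; F_rep = 14·(4,2)/20² = (0.1400,0.0700)
F = F_att + ΣF_rep = (4.1400,-9.9300)
Δp = p'−p = (0.4140,-0.9930); α = Δx/Fx = (207/500) / (207/50) = 1/10
check: Δy/Fy = (-993/1000) / (-993/100) = 1/10 ✓

α = 1/10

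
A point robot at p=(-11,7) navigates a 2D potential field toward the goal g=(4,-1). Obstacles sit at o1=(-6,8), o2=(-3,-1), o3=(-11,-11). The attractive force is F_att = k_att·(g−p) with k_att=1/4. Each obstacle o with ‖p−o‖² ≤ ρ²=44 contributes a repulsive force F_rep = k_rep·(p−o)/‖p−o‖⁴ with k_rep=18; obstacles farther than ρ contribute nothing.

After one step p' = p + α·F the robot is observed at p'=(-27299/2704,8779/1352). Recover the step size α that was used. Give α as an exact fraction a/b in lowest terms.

α = 1/4

F_att = 1/4·(g−p) = 1/4·(15,-8) = (3.7500,-2.0000)
o1: d²=26 ≤ ρ²=44; F_rep = 18·(-5,-1)/26² = (-0.1331,-0.0266)
o2: d²=128 > ρ²=44 → inactive
o3: d²=324 > ρ²=44 → inactive
F = F_att + ΣF_rep = (3.6169,-2.0266)
Δp = p'−p = (0.9042,-0.5067); α = Δx/Fx = (2445/2704) / (2445/676) = 1/4
check: Δy/Fy = (-685/1352) / (-685/338) = 1/4 ✓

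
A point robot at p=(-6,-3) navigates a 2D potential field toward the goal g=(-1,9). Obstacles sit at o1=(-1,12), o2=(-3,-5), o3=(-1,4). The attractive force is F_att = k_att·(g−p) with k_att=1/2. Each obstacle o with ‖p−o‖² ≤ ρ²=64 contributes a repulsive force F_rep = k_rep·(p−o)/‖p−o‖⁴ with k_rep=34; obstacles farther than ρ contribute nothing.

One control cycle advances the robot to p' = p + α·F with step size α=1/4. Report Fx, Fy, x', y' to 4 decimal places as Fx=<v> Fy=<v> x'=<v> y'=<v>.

F_att = 1/2·(g−p) = 1/2·(5,12) = (2.5000,6.0000)
o1: d²=250 > ρ²=64 → inactive
o2: d²=13 ≤ ρ²=64; F_rep = 34·(-3,2)/13² = (-0.6036,0.4024)
o3: d²=74 > ρ²=64 → inactive
F = F_att + ΣF_rep = (1.8964,6.4024)
p' = p + 1/4·F = (-5.5259,-1.3994)

Fx=1.8964 Fy=6.4024 x'=-5.5259 y'=-1.3994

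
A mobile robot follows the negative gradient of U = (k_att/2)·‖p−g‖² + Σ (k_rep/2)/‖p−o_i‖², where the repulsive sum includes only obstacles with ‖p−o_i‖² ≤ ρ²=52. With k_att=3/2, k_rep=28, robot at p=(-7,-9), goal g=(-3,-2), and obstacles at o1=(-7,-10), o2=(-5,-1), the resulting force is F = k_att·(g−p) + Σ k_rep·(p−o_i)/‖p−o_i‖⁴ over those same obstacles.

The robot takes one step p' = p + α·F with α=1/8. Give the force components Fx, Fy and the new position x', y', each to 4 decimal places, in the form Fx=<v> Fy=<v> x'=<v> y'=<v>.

Fx=6.0000 Fy=38.5000 x'=-6.2500 y'=-4.1875

F_att = 3/2·(g−p) = 3/2·(4,7) = (6.0000,10.5000)
o1: d²=1 ≤ ρ²=52; F_rep = 28·(0,1)/1² = (0.0000,28.0000)
o2: d²=68 > ρ²=52 → inactive
F = F_att + ΣF_rep = (6.0000,38.5000)
p' = p + 1/8·F = (-6.2500,-4.1875)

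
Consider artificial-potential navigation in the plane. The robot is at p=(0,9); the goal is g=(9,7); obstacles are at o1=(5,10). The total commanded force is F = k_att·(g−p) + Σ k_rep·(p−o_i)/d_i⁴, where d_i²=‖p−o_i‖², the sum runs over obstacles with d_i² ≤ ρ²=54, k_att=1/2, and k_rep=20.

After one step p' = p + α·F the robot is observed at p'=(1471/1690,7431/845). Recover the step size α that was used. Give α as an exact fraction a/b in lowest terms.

α = 1/5

F_att = 1/2·(g−p) = 1/2·(9,-2) = (4.5000,-1.0000)
o1: d²=26 ≤ ρ²=54; F_rep = 20·(-5,-1)/26² = (-0.1479,-0.0296)
F = F_att + ΣF_rep = (4.3521,-1.0296)
Δp = p'−p = (0.8704,-0.2059); α = Δx/Fx = (1471/1690) / (1471/338) = 1/5
check: Δy/Fy = (-174/845) / (-174/169) = 1/5 ✓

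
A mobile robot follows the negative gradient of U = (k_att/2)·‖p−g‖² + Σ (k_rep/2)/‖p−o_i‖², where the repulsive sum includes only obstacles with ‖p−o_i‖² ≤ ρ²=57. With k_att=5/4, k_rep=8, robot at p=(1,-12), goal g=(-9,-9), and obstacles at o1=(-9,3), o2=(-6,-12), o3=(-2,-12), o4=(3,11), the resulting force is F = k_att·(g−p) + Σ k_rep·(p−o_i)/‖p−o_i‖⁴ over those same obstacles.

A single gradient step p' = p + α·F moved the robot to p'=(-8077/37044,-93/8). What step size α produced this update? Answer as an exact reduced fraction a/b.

α = 1/10

F_att = 5/4·(g−p) = 5/4·(-10,3) = (-12.5000,3.7500)
o1: d²=325 > ρ²=57 → inactive
o2: d²=49 ≤ ρ²=57; F_rep = 8·(7,0)/49² = (0.0233,0.0000)
o3: d²=9 ≤ ρ²=57; F_rep = 8·(3,0)/9² = (0.2963,0.0000)
o4: d²=533 > ρ²=57 → inactive
F = F_att + ΣF_rep = (-12.1804,3.7500)
Δp = p'−p = (-1.2180,0.3750); α = Δx/Fx = (-45121/37044) / (-225605/18522) = 1/10
check: Δy/Fy = (3/8) / (15/4) = 1/10 ✓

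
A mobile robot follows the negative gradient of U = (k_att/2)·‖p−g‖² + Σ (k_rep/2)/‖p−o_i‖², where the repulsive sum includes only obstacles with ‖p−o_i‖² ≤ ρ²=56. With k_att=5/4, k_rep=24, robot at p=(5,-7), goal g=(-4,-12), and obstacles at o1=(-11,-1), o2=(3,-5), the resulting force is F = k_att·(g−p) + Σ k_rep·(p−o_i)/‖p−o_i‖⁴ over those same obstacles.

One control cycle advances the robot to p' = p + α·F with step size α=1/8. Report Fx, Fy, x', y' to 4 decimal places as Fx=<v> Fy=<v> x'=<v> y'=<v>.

Fx=-10.5000 Fy=-7.0000 x'=3.6875 y'=-7.8750

F_att = 5/4·(g−p) = 5/4·(-9,-5) = (-11.2500,-6.2500)
o1: d²=292 > ρ²=56 → inactive
o2: d²=8 ≤ ρ²=56; F_rep = 24·(2,-2)/8² = (0.7500,-0.7500)
F = F_att + ΣF_rep = (-10.5000,-7.0000)
p' = p + 1/8·F = (3.6875,-7.8750)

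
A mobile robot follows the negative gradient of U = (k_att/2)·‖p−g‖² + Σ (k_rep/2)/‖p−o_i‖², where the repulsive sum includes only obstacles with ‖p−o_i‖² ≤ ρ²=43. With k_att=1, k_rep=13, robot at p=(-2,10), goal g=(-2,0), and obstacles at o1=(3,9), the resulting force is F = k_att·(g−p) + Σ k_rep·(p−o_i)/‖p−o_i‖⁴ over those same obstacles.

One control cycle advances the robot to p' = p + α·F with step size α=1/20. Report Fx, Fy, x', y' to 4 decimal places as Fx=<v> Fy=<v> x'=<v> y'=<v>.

Fx=-0.0962 Fy=-9.9808 x'=-2.0048 y'=9.5010

F_att = 1·(g−p) = 1·(0,-10) = (0.0000,-10.0000)
o1: d²=26 ≤ ρ²=43; F_rep = 13·(-5,1)/26² = (-0.0962,0.0192)
F = F_att + ΣF_rep = (-0.0962,-9.9808)
p' = p + 1/20·F = (-2.0048,9.5010)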